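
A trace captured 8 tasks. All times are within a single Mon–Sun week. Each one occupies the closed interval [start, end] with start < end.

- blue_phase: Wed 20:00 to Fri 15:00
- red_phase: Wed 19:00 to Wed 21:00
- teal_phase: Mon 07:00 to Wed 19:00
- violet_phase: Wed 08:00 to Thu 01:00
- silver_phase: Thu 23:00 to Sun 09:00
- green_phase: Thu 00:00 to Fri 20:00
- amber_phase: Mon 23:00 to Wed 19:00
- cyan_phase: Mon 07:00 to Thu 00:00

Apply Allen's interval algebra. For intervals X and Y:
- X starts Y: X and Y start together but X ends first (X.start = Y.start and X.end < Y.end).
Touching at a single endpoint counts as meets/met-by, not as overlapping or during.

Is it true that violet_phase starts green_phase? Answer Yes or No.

No

violet_phase = [Wed 08:00, Thu 01:00], green_phase = [Thu 00:00, Fri 20:00].
Actual relation of violet_phase to green_phase: overlaps.
Asked whether 'starts' holds → No.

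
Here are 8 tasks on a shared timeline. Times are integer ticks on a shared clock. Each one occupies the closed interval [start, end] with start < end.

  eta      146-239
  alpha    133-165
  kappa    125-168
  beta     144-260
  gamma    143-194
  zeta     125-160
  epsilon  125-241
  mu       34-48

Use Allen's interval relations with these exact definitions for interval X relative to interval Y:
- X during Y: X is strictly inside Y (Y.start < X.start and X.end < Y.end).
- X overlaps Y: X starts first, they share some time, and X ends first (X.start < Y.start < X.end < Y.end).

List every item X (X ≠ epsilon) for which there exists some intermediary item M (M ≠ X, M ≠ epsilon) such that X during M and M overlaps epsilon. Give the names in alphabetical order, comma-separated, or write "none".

none

Target epsilon = [125, 241].
Intermediaries M with M overlaps epsilon: none.
Union: none.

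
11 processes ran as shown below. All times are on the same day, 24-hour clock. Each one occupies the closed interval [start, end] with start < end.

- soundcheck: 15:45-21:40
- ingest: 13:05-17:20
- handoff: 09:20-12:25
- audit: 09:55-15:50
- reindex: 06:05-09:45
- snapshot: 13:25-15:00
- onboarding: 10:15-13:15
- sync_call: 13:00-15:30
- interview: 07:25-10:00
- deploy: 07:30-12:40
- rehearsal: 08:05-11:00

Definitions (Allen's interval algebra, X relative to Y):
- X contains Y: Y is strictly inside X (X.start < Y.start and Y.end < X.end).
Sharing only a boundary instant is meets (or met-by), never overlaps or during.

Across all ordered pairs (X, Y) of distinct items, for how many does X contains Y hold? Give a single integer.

7

Checking all 110 ordered pairs for relation 'contains'; matching pairs in alphabetical order:
(audit, onboarding): audit contains onboarding ✓
(audit, snapshot): audit contains snapshot ✓
(audit, sync_call): audit contains sync_call ✓
(deploy, handoff): deploy contains handoff ✓
(deploy, rehearsal): deploy contains rehearsal ✓
(ingest, snapshot): ingest contains snapshot ✓
(sync_call, snapshot): sync_call contains snapshot ✓
Count: 7.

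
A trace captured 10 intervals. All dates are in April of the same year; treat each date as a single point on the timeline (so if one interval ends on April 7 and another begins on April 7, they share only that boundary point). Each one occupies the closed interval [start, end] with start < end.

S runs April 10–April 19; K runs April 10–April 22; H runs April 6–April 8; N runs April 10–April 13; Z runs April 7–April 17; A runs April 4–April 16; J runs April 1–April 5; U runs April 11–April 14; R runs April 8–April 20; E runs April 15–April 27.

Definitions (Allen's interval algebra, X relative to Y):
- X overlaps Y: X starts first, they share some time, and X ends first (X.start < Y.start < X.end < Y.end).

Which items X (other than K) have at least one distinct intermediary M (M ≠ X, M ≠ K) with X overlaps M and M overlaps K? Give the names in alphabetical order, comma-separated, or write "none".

A, H, J, Z

Target K = [April 10, April 22].
Intermediaries M with M overlaps K: A, R, Z.
Via A — items with X overlaps A: J.
Via R — items with X overlaps R: A, Z.
Via Z — items with X overlaps Z: A, H.
Union: A, H, J, Z.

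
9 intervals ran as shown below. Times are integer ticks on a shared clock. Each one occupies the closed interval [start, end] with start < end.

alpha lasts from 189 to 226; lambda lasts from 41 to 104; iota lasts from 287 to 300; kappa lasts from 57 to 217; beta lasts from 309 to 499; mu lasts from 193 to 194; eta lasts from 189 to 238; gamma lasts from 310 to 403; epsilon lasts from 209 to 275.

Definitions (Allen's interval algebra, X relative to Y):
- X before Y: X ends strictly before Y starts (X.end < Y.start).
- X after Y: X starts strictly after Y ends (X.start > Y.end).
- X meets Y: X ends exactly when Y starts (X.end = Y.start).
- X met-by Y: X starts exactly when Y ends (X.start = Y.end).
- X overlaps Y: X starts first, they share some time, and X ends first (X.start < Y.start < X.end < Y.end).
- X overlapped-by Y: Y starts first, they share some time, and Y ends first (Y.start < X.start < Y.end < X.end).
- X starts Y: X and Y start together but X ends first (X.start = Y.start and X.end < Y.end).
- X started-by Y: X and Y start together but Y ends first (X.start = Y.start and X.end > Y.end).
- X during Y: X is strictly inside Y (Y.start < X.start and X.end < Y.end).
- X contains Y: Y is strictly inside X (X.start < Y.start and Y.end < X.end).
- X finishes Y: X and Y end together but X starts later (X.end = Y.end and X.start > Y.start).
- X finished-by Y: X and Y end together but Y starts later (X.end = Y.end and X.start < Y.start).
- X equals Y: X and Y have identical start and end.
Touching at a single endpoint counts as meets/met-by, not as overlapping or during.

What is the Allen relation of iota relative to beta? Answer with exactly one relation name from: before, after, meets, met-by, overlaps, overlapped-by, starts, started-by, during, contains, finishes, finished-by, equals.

iota = [287, 300]; beta = [309, 499].
Compare endpoints: iota.start < beta.start, iota.start < beta.end, iota.end < beta.start, iota.end < beta.end.
That pattern is 'before'.

before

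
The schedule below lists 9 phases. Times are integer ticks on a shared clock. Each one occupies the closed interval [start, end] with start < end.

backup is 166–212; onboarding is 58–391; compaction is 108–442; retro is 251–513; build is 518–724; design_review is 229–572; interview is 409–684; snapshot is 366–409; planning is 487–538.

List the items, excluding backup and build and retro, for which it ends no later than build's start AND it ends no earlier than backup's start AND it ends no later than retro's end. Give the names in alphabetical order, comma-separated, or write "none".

Conditions: its end is no later than build's start (X.end <= 518) AND its end is no earlier than backup's start (X.end >= 166) AND its end is no later than retro's end (X.end <= 513).
compaction: end 442 <= 518? ✓; end 442 >= 166? ✓; end 442 <= 513? ✓ → yes.
design_review: end 572 <= 518? ✗; end 572 >= 166? ✓; end 572 <= 513? ✗ → no.
interview: end 684 <= 518? ✗; end 684 >= 166? ✓; end 684 <= 513? ✗ → no.
onboarding: end 391 <= 518? ✓; end 391 >= 166? ✓; end 391 <= 513? ✓ → yes.
planning: end 538 <= 518? ✗; end 538 >= 166? ✓; end 538 <= 513? ✗ → no.
snapshot: end 409 <= 518? ✓; end 409 >= 166? ✓; end 409 <= 513? ✓ → yes.
Result: compaction, onboarding, snapshot.

compaction, onboarding, snapshot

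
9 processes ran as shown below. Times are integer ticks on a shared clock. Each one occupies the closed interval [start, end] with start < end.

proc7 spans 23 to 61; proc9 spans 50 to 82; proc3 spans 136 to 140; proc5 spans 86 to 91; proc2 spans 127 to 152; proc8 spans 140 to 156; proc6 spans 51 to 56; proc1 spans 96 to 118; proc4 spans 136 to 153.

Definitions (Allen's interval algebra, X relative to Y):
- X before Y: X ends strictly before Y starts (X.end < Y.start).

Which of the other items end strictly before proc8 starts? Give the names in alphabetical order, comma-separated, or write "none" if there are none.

proc1, proc5, proc6, proc7, proc9

Target proc8 = [140, 156].
proc1 [96, 118] → before → yes.
proc2 [127, 152] → overlaps → no.
proc3 [136, 140] → meets → no.
proc4 [136, 153] → overlaps → no.
proc5 [86, 91] → before → yes.
proc6 [51, 56] → before → yes.
proc7 [23, 61] → before → yes.
proc9 [50, 82] → before → yes.
Result: proc1, proc5, proc6, proc7, proc9.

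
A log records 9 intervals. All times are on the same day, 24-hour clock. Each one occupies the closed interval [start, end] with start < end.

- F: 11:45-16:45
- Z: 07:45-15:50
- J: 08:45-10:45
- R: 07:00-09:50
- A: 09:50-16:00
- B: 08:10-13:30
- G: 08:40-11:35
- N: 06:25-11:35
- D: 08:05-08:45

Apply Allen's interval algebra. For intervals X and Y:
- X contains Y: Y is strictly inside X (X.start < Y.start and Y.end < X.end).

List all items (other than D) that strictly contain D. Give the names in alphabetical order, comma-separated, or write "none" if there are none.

N, R, Z

Target D = [08:05, 08:45].
A [09:50, 16:00] → after → no.
B [08:10, 13:30] → overlapped-by → no.
F [11:45, 16:45] → after → no.
G [08:40, 11:35] → overlapped-by → no.
J [08:45, 10:45] → met-by → no.
N [06:25, 11:35] → contains → yes.
R [07:00, 09:50] → contains → yes.
Z [07:45, 15:50] → contains → yes.
Result: N, R, Z.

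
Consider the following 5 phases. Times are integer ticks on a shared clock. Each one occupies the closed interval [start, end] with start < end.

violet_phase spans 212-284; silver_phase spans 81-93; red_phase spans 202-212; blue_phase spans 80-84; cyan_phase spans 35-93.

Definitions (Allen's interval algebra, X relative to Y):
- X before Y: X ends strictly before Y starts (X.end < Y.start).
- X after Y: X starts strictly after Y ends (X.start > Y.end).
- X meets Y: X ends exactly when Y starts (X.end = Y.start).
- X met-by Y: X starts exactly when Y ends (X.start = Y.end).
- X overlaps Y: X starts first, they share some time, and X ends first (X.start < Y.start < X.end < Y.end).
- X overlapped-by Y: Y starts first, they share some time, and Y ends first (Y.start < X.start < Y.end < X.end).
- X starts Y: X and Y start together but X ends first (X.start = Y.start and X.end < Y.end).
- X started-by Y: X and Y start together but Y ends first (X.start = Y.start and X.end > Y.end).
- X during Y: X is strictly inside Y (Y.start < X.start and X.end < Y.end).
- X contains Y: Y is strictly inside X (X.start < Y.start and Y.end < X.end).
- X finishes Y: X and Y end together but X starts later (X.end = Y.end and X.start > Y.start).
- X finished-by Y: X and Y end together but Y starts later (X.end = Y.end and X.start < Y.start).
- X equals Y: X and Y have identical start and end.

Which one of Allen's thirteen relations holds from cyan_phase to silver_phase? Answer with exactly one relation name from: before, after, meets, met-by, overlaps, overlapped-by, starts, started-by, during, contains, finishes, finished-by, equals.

finished-by

cyan_phase = [35, 93]; silver_phase = [81, 93].
Compare endpoints: cyan_phase.start < silver_phase.start, cyan_phase.start < silver_phase.end, cyan_phase.end > silver_phase.start, cyan_phase.end = silver_phase.end.
That pattern is 'finished-by'.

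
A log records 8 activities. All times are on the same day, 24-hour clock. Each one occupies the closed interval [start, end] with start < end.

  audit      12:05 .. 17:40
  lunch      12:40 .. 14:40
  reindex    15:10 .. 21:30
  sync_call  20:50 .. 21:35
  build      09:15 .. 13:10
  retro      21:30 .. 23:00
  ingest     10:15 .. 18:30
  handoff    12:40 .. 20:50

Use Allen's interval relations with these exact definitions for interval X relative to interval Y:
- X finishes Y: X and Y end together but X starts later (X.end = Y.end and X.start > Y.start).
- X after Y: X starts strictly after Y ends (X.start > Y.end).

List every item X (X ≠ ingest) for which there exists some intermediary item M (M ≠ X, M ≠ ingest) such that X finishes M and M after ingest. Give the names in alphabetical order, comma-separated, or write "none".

Target ingest = [10:15, 18:30].
Intermediaries M with M after ingest: retro, sync_call.
Via retro — items with X finishes retro: none.
Via sync_call — items with X finishes sync_call: none.
Union: none.

none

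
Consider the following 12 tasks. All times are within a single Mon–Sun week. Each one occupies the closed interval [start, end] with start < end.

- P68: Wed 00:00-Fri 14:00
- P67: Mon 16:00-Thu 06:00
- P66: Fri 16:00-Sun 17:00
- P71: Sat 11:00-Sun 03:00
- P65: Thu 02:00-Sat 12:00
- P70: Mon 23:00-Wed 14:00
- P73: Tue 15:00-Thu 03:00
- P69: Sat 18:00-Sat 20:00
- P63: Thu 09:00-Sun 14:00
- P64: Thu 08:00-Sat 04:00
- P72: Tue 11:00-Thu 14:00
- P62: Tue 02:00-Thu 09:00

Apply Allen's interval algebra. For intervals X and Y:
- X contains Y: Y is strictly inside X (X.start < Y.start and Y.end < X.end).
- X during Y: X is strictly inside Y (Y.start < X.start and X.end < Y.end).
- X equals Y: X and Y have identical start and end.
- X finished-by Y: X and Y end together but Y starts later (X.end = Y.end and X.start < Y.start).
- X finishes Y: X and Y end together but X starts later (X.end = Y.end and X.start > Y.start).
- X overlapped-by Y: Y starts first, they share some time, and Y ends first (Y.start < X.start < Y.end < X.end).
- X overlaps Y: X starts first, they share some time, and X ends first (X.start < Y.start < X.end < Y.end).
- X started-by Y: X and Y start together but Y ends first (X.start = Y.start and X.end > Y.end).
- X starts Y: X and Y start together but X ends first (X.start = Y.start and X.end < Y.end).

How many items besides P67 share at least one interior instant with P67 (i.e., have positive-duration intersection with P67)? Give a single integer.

Target P67 = [Mon 16:00, Thu 06:00].
P62 [Tue 02:00, Thu 09:00] → overlapped-by → counts.
P63 [Thu 09:00, Sun 14:00] → after → no.
P64 [Thu 08:00, Sat 04:00] → after → no.
P65 [Thu 02:00, Sat 12:00] → overlapped-by → counts.
P66 [Fri 16:00, Sun 17:00] → after → no.
P68 [Wed 00:00, Fri 14:00] → overlapped-by → counts.
P69 [Sat 18:00, Sat 20:00] → after → no.
P70 [Mon 23:00, Wed 14:00] → during → counts.
P71 [Sat 11:00, Sun 03:00] → after → no.
P72 [Tue 11:00, Thu 14:00] → overlapped-by → counts.
P73 [Tue 15:00, Thu 03:00] → during → counts.
Total: 6.

6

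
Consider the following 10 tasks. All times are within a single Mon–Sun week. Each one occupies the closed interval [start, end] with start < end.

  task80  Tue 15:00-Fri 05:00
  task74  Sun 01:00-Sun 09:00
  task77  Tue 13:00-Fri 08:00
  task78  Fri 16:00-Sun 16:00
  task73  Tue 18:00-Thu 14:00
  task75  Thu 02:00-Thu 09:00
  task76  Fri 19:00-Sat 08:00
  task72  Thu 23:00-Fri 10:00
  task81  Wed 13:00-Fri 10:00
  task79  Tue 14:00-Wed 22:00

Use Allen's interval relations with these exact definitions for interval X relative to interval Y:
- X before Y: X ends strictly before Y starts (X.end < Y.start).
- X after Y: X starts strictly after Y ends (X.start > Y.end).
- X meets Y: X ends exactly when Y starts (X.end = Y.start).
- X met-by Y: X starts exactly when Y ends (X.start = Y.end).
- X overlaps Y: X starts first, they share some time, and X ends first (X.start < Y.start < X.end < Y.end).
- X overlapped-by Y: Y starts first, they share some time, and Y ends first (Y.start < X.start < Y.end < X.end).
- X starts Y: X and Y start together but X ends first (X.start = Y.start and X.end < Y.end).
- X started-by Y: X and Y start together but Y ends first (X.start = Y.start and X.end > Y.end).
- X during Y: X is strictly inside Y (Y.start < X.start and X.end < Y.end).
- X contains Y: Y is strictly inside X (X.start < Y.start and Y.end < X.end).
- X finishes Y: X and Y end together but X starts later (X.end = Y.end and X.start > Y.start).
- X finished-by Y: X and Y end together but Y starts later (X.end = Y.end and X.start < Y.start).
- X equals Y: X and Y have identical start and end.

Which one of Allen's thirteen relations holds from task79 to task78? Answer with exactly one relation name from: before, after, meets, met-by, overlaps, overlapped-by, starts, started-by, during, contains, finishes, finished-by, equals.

before

task79 = [Tue 14:00, Wed 22:00]; task78 = [Fri 16:00, Sun 16:00].
Compare endpoints: task79.start < task78.start, task79.start < task78.end, task79.end < task78.start, task79.end < task78.end.
That pattern is 'before'.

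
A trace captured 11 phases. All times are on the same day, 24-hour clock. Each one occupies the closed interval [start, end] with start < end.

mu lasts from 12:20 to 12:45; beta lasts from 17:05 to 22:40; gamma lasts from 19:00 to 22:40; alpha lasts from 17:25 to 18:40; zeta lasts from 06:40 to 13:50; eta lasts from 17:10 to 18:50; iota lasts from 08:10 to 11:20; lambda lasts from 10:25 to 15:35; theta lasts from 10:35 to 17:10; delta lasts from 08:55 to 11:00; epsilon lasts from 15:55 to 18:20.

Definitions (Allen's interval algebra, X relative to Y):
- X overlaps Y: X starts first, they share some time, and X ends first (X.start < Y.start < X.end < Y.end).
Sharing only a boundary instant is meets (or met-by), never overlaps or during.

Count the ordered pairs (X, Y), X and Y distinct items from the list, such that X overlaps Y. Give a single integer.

12

Checking all 110 ordered pairs for relation 'overlaps'; matching pairs in alphabetical order:
(delta, lambda): delta overlaps lambda ✓
(delta, theta): delta overlaps theta ✓
(epsilon, alpha): epsilon overlaps alpha ✓
(epsilon, beta): epsilon overlaps beta ✓
(epsilon, eta): epsilon overlaps eta ✓
(iota, lambda): iota overlaps lambda ✓
(iota, theta): iota overlaps theta ✓
(lambda, theta): lambda overlaps theta ✓
(theta, beta): theta overlaps beta ✓
(theta, epsilon): theta overlaps epsilon ✓
(zeta, lambda): zeta overlaps lambda ✓
(zeta, theta): zeta overlaps theta ✓
Count: 12.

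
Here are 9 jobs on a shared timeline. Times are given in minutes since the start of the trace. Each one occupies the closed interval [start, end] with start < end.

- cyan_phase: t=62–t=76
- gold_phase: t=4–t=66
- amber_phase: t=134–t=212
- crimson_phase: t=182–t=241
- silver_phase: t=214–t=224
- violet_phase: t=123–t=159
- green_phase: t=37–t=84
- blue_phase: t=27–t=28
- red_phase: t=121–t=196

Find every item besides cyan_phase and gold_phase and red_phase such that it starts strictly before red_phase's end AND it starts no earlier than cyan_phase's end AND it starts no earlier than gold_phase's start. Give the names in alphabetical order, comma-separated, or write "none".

Conditions: its start is strictly before red_phase's end (X.start < t=196) AND its start is no earlier than cyan_phase's end (X.start >= t=76) AND its start is no earlier than gold_phase's start (X.start >= t=4).
amber_phase: start t=134 < t=196? ✓; start t=134 >= t=76? ✓; start t=134 >= t=4? ✓ → yes.
blue_phase: start t=27 < t=196? ✓; start t=27 >= t=76? ✗; start t=27 >= t=4? ✓ → no.
crimson_phase: start t=182 < t=196? ✓; start t=182 >= t=76? ✓; start t=182 >= t=4? ✓ → yes.
green_phase: start t=37 < t=196? ✓; start t=37 >= t=76? ✗; start t=37 >= t=4? ✓ → no.
silver_phase: start t=214 < t=196? ✗; start t=214 >= t=76? ✓; start t=214 >= t=4? ✓ → no.
violet_phase: start t=123 < t=196? ✓; start t=123 >= t=76? ✓; start t=123 >= t=4? ✓ → yes.
Result: amber_phase, crimson_phase, violet_phase.

amber_phase, crimson_phase, violet_phase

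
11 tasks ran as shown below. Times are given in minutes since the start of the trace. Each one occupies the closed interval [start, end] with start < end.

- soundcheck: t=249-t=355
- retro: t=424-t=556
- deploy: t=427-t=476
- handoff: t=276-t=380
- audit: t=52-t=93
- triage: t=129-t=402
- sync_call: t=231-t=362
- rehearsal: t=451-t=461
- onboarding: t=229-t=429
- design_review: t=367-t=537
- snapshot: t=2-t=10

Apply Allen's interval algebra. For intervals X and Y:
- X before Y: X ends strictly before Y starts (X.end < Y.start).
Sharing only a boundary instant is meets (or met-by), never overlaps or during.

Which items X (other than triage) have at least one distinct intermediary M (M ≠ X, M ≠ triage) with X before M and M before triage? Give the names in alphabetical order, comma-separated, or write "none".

snapshot

Target triage = [t=129, t=402].
Intermediaries M with M before triage: audit, snapshot.
Via audit — items with X before audit: snapshot.
Via snapshot — items with X before snapshot: none.
Union: snapshot.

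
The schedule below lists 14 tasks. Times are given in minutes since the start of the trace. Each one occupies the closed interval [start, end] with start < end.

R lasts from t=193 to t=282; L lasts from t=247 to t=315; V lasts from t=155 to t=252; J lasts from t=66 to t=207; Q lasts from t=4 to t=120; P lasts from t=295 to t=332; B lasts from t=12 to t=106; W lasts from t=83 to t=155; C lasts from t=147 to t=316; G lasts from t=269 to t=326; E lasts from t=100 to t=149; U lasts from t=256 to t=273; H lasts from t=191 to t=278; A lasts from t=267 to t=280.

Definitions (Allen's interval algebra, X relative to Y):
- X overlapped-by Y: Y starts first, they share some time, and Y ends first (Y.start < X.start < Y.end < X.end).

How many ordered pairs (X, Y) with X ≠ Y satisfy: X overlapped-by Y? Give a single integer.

29

Checking all 182 ordered pairs for relation 'overlapped-by'; matching pairs in alphabetical order:
(A, H): A overlapped-by H ✓
(A, U): A overlapped-by U ✓
(C, E): C overlapped-by E ✓
(C, J): C overlapped-by J ✓
(C, W): C overlapped-by W ✓
(E, B): E overlapped-by B ✓
(E, Q): E overlapped-by Q ✓
(G, A): G overlapped-by A ✓
(G, C): G overlapped-by C ✓
(G, H): G overlapped-by H ✓
(G, L): G overlapped-by L ✓
(G, R): G overlapped-by R ✓
(G, U): G overlapped-by U ✓
(H, J): H overlapped-by J ✓
(H, V): H overlapped-by V ✓
(J, B): J overlapped-by B ✓
(J, Q): J overlapped-by Q ✓
(L, H): L overlapped-by H ✓
(L, R): L overlapped-by R ✓
(L, V): L overlapped-by V ✓
(P, C): P overlapped-by C ✓
(P, G): P overlapped-by G ✓
(P, L): P overlapped-by L ✓
(R, H): R overlapped-by H ✓
... plus 5 further pairs not listed.
Count: 29.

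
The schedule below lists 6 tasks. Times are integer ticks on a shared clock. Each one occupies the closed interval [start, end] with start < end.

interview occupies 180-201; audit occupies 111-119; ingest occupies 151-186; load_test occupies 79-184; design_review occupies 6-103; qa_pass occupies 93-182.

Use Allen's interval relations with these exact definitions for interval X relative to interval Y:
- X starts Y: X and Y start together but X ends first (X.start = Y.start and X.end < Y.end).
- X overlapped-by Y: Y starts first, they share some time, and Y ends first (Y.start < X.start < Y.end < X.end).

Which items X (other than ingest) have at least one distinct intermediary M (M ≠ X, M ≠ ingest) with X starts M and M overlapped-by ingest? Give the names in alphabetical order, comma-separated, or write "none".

none

Target ingest = [151, 186].
Intermediaries M with M overlapped-by ingest: interview.
Via interview — items with X starts interview: none.
Union: none.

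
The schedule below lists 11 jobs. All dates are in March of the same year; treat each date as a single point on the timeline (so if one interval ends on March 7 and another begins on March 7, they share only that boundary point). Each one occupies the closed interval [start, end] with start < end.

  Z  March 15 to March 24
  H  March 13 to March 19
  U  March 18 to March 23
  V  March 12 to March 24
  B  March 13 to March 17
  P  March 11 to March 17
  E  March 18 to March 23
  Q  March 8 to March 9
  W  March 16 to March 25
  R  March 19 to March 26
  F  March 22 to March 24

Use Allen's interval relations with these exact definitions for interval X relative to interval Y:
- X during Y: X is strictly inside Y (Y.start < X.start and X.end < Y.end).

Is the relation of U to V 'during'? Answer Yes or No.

Yes

U = [March 18, March 23], V = [March 12, March 24].
Actual relation of U to V: during.
Asked whether 'during' holds → Yes.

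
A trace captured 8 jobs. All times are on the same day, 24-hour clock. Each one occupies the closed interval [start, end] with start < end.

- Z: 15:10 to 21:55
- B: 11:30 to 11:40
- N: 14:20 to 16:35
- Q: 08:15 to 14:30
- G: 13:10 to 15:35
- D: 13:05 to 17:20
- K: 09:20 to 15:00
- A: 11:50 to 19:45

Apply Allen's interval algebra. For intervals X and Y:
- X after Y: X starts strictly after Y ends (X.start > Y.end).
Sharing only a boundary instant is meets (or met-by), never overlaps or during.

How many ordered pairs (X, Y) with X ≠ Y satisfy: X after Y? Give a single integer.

Checking all 56 ordered pairs for relation 'after'; matching pairs in alphabetical order:
(A, B): A after B ✓
(D, B): D after B ✓
(G, B): G after B ✓
(N, B): N after B ✓
(Z, B): Z after B ✓
(Z, K): Z after K ✓
(Z, Q): Z after Q ✓
Count: 7.

7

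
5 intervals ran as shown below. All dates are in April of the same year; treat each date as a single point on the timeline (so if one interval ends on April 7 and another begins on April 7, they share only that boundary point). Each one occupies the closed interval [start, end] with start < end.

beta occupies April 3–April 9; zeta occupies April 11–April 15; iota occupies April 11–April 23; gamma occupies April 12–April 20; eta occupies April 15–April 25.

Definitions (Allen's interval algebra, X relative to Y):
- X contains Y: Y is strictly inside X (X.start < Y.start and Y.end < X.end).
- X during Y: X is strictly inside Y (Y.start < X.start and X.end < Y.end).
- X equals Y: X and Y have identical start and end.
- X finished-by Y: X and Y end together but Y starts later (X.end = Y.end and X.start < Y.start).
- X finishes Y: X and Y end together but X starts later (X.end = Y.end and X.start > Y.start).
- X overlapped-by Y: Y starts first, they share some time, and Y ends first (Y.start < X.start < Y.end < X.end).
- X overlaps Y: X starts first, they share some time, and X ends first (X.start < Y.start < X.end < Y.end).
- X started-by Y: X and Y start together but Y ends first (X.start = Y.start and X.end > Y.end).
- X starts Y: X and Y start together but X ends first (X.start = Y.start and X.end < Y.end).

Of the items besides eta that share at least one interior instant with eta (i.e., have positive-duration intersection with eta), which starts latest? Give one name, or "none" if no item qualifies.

Target eta = [April 15, April 25].
beta [April 3, April 9] → before → excluded.
gamma [April 12, April 20] → overlaps → candidate.
iota [April 11, April 23] → overlaps → candidate.
zeta [April 11, April 15] → meets → excluded.
Among candidates, latest start is April 12 → gamma.

gamma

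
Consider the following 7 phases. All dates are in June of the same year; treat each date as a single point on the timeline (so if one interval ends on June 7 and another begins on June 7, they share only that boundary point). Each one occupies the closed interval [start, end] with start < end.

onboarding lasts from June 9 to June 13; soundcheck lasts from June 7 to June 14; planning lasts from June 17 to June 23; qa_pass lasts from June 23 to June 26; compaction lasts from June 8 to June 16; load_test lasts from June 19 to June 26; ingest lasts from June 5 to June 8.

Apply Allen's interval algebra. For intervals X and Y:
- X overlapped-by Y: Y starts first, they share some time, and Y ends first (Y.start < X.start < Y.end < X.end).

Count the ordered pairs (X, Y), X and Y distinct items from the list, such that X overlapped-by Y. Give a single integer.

Checking all 42 ordered pairs for relation 'overlapped-by'; matching pairs in alphabetical order:
(compaction, soundcheck): compaction overlapped-by soundcheck ✓
(load_test, planning): load_test overlapped-by planning ✓
(soundcheck, ingest): soundcheck overlapped-by ingest ✓
Count: 3.

3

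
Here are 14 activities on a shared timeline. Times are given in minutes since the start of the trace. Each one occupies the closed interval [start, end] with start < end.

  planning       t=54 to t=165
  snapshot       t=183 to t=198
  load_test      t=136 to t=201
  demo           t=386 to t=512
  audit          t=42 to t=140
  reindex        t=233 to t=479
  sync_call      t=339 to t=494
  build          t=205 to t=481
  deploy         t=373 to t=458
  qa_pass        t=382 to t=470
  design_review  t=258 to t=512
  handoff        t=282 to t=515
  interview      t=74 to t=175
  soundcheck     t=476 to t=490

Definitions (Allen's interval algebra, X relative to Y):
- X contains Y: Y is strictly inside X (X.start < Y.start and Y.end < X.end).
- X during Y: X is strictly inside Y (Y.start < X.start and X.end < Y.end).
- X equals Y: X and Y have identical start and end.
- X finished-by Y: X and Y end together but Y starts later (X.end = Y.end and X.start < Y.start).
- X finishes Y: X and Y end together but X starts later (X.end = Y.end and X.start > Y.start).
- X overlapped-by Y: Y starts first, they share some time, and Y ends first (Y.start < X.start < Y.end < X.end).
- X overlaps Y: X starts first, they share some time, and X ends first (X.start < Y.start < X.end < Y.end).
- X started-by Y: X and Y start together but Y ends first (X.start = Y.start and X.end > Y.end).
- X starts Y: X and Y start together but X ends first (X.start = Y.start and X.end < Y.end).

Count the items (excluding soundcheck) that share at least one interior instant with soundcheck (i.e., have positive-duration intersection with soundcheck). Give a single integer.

Target soundcheck = [t=476, t=490].
audit [t=42, t=140] → before → no.
build [t=205, t=481] → overlaps → counts.
demo [t=386, t=512] → contains → counts.
deploy [t=373, t=458] → before → no.
design_review [t=258, t=512] → contains → counts.
handoff [t=282, t=515] → contains → counts.
interview [t=74, t=175] → before → no.
load_test [t=136, t=201] → before → no.
planning [t=54, t=165] → before → no.
qa_pass [t=382, t=470] → before → no.
reindex [t=233, t=479] → overlaps → counts.
snapshot [t=183, t=198] → before → no.
sync_call [t=339, t=494] → contains → counts.
Total: 6.

6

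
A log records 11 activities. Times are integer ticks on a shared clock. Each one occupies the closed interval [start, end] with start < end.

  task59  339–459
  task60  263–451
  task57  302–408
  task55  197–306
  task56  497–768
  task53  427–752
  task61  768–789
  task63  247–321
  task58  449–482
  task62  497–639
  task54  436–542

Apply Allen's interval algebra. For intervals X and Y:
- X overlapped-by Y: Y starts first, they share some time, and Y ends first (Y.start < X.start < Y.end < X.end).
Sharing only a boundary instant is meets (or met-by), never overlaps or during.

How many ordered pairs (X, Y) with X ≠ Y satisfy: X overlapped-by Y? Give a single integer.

Checking all 110 ordered pairs for relation 'overlapped-by'; matching pairs in alphabetical order:
(task53, task59): task53 overlapped-by task59 ✓
(task53, task60): task53 overlapped-by task60 ✓
(task54, task59): task54 overlapped-by task59 ✓
(task54, task60): task54 overlapped-by task60 ✓
(task56, task53): task56 overlapped-by task53 ✓
(task56, task54): task56 overlapped-by task54 ✓
(task57, task55): task57 overlapped-by task55 ✓
(task57, task63): task57 overlapped-by task63 ✓
(task58, task59): task58 overlapped-by task59 ✓
(task58, task60): task58 overlapped-by task60 ✓
(task59, task57): task59 overlapped-by task57 ✓
(task59, task60): task59 overlapped-by task60 ✓
(task60, task55): task60 overlapped-by task55 ✓
(task60, task63): task60 overlapped-by task63 ✓
(task62, task54): task62 overlapped-by task54 ✓
(task63, task55): task63 overlapped-by task55 ✓
Count: 16.

16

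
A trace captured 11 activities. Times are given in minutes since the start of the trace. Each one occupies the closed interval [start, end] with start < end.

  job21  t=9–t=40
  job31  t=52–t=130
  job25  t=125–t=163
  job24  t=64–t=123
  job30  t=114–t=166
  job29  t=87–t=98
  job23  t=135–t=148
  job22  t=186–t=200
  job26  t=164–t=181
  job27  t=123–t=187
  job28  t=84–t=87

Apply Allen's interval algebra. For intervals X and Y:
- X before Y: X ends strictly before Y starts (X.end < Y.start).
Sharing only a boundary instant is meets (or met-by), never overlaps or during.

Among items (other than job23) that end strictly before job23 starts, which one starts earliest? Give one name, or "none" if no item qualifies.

Target job23 = [t=135, t=148].
job21 [t=9, t=40] → before → candidate.
job22 [t=186, t=200] → after → excluded.
job24 [t=64, t=123] → before → candidate.
job25 [t=125, t=163] → contains → excluded.
job26 [t=164, t=181] → after → excluded.
job27 [t=123, t=187] → contains → excluded.
job28 [t=84, t=87] → before → candidate.
job29 [t=87, t=98] → before → candidate.
job30 [t=114, t=166] → contains → excluded.
job31 [t=52, t=130] → before → candidate.
Among candidates, earliest start is t=9 → job21.

job21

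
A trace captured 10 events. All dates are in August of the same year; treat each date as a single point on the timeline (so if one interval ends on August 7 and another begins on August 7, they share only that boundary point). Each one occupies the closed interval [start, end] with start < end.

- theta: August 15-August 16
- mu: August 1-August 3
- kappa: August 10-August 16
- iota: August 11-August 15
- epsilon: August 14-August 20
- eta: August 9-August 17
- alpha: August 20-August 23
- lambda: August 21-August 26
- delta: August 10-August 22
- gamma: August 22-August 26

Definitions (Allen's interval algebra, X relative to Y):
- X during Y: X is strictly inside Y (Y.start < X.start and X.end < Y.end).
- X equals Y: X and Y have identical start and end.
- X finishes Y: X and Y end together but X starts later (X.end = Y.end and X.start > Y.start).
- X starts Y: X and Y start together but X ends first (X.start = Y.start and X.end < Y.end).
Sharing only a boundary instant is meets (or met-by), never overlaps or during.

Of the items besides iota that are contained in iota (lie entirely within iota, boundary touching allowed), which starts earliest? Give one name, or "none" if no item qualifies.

Target iota = [August 11, August 15].
alpha [August 20, August 23] → after → excluded.
delta [August 10, August 22] → contains → excluded.
epsilon [August 14, August 20] → overlapped-by → excluded.
eta [August 9, August 17] → contains → excluded.
gamma [August 22, August 26] → after → excluded.
kappa [August 10, August 16] → contains → excluded.
lambda [August 21, August 26] → after → excluded.
mu [August 1, August 3] → before → excluded.
theta [August 15, August 16] → met-by → excluded.
No candidates → none.

none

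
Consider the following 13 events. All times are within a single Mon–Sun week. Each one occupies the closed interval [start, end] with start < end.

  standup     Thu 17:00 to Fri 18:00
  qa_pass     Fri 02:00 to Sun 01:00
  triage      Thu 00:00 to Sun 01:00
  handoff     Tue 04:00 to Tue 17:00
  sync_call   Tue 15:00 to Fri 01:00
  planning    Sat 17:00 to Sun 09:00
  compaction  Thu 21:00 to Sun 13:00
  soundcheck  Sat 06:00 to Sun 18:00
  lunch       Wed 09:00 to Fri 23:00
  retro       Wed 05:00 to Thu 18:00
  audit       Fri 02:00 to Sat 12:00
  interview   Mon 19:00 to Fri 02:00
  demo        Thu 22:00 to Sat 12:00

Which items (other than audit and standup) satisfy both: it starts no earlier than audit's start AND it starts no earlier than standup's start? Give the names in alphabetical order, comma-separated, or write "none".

planning, qa_pass, soundcheck

Conditions: its start is no earlier than audit's start (X.start >= Fri 02:00) AND its start is no earlier than standup's start (X.start >= Thu 17:00).
compaction: start Thu 21:00 >= Fri 02:00? ✗; start Thu 21:00 >= Thu 17:00? ✓ → no.
demo: start Thu 22:00 >= Fri 02:00? ✗; start Thu 22:00 >= Thu 17:00? ✓ → no.
handoff: start Tue 04:00 >= Fri 02:00? ✗; start Tue 04:00 >= Thu 17:00? ✗ → no.
interview: start Mon 19:00 >= Fri 02:00? ✗; start Mon 19:00 >= Thu 17:00? ✗ → no.
lunch: start Wed 09:00 >= Fri 02:00? ✗; start Wed 09:00 >= Thu 17:00? ✗ → no.
planning: start Sat 17:00 >= Fri 02:00? ✓; start Sat 17:00 >= Thu 17:00? ✓ → yes.
qa_pass: start Fri 02:00 >= Fri 02:00? ✓; start Fri 02:00 >= Thu 17:00? ✓ → yes.
retro: start Wed 05:00 >= Fri 02:00? ✗; start Wed 05:00 >= Thu 17:00? ✗ → no.
soundcheck: start Sat 06:00 >= Fri 02:00? ✓; start Sat 06:00 >= Thu 17:00? ✓ → yes.
sync_call: start Tue 15:00 >= Fri 02:00? ✗; start Tue 15:00 >= Thu 17:00? ✗ → no.
triage: start Thu 00:00 >= Fri 02:00? ✗; start Thu 00:00 >= Thu 17:00? ✗ → no.
Result: planning, qa_pass, soundcheck.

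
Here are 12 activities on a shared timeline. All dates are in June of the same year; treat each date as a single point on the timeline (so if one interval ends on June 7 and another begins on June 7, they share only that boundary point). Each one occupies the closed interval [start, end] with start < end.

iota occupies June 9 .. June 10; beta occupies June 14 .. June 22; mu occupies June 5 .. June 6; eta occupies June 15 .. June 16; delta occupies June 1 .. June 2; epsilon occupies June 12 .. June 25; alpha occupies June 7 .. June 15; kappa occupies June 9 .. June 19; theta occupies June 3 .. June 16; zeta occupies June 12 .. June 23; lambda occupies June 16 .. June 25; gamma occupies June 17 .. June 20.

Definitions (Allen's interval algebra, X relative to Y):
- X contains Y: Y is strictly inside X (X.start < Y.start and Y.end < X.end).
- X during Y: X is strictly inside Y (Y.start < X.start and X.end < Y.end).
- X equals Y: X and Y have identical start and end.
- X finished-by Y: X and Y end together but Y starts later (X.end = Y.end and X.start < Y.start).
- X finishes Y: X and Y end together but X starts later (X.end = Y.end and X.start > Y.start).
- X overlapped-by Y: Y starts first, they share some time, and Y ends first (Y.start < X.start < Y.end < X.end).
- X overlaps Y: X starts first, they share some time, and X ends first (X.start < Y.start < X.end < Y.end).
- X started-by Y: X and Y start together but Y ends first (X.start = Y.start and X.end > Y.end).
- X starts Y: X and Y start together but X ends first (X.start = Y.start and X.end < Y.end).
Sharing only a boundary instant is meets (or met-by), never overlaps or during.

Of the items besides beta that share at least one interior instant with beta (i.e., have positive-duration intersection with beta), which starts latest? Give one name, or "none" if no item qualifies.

gamma

Target beta = [June 14, June 22].
alpha [June 7, June 15] → overlaps → candidate.
delta [June 1, June 2] → before → excluded.
epsilon [June 12, June 25] → contains → candidate.
eta [June 15, June 16] → during → candidate.
gamma [June 17, June 20] → during → candidate.
iota [June 9, June 10] → before → excluded.
kappa [June 9, June 19] → overlaps → candidate.
lambda [June 16, June 25] → overlapped-by → candidate.
mu [June 5, June 6] → before → excluded.
theta [June 3, June 16] → overlaps → candidate.
zeta [June 12, June 23] → contains → candidate.
Among candidates, latest start is June 17 → gamma.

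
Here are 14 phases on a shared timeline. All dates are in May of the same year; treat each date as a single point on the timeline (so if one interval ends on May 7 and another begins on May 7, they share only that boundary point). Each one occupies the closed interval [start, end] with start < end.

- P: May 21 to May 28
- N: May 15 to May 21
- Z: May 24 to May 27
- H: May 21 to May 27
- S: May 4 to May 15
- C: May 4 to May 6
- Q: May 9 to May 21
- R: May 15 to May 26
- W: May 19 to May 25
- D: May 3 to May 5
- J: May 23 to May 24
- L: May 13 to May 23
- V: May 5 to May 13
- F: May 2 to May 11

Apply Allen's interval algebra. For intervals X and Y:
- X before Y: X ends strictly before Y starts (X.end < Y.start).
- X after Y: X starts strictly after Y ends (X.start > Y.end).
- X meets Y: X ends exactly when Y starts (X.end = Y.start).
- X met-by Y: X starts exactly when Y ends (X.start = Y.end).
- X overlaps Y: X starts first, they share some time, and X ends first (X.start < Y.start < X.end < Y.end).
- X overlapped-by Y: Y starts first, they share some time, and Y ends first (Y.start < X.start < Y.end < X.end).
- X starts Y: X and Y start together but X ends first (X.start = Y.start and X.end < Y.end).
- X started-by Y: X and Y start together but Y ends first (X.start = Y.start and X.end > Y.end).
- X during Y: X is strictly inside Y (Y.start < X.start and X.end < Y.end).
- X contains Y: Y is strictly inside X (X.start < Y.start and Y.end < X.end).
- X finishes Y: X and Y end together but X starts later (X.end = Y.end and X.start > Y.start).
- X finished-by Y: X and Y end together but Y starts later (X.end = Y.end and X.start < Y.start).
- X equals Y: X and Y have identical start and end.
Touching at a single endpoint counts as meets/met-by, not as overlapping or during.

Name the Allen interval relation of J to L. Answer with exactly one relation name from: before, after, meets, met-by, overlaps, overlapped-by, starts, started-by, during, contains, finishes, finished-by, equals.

met-by

J = [May 23, May 24]; L = [May 13, May 23].
Compare endpoints: J.start > L.start, J.start = L.end, J.end > L.start, J.end > L.end.
That pattern is 'met-by'.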